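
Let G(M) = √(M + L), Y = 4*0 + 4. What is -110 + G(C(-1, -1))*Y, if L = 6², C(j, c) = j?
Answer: -110 + 4*√35 ≈ -86.336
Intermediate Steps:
L = 36
Y = 4 (Y = 0 + 4 = 4)
G(M) = √(36 + M) (G(M) = √(M + 36) = √(36 + M))
-110 + G(C(-1, -1))*Y = -110 + √(36 - 1)*4 = -110 + √35*4 = -110 + 4*√35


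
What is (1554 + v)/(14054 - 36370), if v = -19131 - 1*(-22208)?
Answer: -4631/22316 ≈ -0.20752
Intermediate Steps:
v = 3077 (v = -19131 + 22208 = 3077)
(1554 + v)/(14054 - 36370) = (1554 + 3077)/(14054 - 36370) = 4631/(-22316) = 4631*(-1/22316) = -4631/22316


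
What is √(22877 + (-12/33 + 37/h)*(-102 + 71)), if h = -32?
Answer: √177524358/88 ≈ 151.41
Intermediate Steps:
√(22877 + (-12/33 + 37/h)*(-102 + 71)) = √(22877 + (-12/33 + 37/(-32))*(-102 + 71)) = √(22877 + (-12*1/33 + 37*(-1/32))*(-31)) = √(22877 + (-4/11 - 37/32)*(-31)) = √(22877 - 535/352*(-31)) = √(22877 + 16585/352) = √(8069289/352) = √177524358/88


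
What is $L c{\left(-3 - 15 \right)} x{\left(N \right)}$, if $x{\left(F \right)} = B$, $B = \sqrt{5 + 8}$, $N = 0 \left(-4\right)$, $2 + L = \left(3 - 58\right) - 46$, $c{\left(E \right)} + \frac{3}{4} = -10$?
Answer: $\frac{4429 \sqrt{13}}{4} \approx 3992.2$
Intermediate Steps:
$c{\left(E \right)} = - \frac{43}{4}$ ($c{\left(E \right)} = - \frac{3}{4} - 10 = - \frac{43}{4}$)
$L = -103$ ($L = -2 + \left(\left(3 - 58\right) - 46\right) = -2 - 101 = -103$)
$N = 0$
$B = \sqrt{13} \approx 3.6056$
$x{\left(F \right)} = \sqrt{13}$
$L c{\left(-3 - 15 \right)} x{\left(N \right)} = \left(-103\right) \left(- \frac{43}{4}\right) \sqrt{13} = \frac{4429 \sqrt{13}}{4}$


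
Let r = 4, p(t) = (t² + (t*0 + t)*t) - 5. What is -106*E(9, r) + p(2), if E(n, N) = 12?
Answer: -1269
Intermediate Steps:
p(t) = -5 + 2*t² (p(t) = (t² + (0 + t)*t) - 5 = (t² + t*t) - 5 = (t² + t²) - 5 = 2*t² - 5 = -5 + 2*t²)
-106*E(9, r) + p(2) = -106*12 + (-5 + 2*2²) = -1272 + (-5 + 2*4) = -1272 + (-5 + 8) = -1272 + 3 = -1269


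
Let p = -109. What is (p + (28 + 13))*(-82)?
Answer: 5576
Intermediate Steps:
(p + (28 + 13))*(-82) = (-109 + (28 + 13))*(-82) = (-109 + 41)*(-82) = -68*(-82) = 5576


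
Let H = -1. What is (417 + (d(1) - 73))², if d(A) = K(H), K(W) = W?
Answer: 117649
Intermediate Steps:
d(A) = -1
(417 + (d(1) - 73))² = (417 + (-1 - 73))² = (417 - 74)² = 343² = 117649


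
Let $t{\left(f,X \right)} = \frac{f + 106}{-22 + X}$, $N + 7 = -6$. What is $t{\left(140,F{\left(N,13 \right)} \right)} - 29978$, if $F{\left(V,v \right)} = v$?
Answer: $- \frac{90016}{3} \approx -30005.0$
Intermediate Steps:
$N = -13$ ($N = -7 - 6 = -13$)
$t{\left(f,X \right)} = \frac{106 + f}{-22 + X}$
$t{\left(140,F{\left(N,13 \right)} \right)} - 29978 = \frac{106 + 140}{-22 + 13} - 29978 = \frac{1}{-9} \cdot 246 - 29978 = \left(- \frac{1}{9}\right) 246 - 29978 = - \frac{82}{3} - 29978 = - \frac{90016}{3}$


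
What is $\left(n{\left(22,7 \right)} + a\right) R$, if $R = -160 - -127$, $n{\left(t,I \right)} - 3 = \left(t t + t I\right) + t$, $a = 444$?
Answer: $-36531$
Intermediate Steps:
$n{\left(t,I \right)} = 3 + t + t^{2} + I t$ ($n{\left(t,I \right)} = 3 + \left(\left(t t + t I\right) + t\right) = 3 + \left(\left(t^{2} + I t\right) + t\right) = 3 + \left(t + t^{2} + I t\right) = 3 + t + t^{2} + I t$)
$R = -33$ ($R = -160 + 127 = -33$)
$\left(n{\left(22,7 \right)} + a\right) R = \left(\left(3 + 22 + 22^{2} + 7 \cdot 22\right) + 444\right) \left(-33\right) = \left(\left(3 + 22 + 484 + 154\right) + 444\right) \left(-33\right) = \left(663 + 444\right) \left(-33\right) = 1107 \left(-33\right) = -36531$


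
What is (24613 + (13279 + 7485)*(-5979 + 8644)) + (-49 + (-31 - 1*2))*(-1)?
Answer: 55360755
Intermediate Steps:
(24613 + (13279 + 7485)*(-5979 + 8644)) + (-49 + (-31 - 1*2))*(-1) = (24613 + 20764*2665) + (-49 + (-31 - 2))*(-1) = (24613 + 55336060) + (-49 - 33)*(-1) = 55360673 - 82*(-1) = 55360673 + 82 = 55360755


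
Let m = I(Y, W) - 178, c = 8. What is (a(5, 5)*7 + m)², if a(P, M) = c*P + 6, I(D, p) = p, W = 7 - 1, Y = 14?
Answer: 22500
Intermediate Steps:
W = 6
a(P, M) = 6 + 8*P (a(P, M) = 8*P + 6 = 6 + 8*P)
m = -172 (m = 6 - 178 = -172)
(a(5, 5)*7 + m)² = ((6 + 8*5)*7 - 172)² = ((6 + 40)*7 - 172)² = (46*7 - 172)² = (322 - 172)² = 150² = 22500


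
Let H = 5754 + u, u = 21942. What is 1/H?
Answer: 1/27696 ≈ 3.6106e-5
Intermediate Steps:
H = 27696 (H = 5754 + 21942 = 27696)
1/H = 1/27696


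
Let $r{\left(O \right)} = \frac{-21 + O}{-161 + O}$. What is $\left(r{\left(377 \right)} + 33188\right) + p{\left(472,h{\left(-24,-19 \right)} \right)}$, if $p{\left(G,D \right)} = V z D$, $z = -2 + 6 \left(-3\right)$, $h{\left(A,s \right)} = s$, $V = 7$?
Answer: $\frac{1935881}{54} \approx 35850.0$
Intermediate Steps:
$z = -20$ ($z = -2 - 18 = -20$)
$r{\left(O \right)} = \frac{-21 + O}{-161 + O}$
$p{\left(G,D \right)} = - 140 D$ ($p{\left(G,D \right)} = 7 \left(- 20 D\right) = - 140 D$)
$\left(r{\left(377 \right)} + 33188\right) + p{\left(472,h{\left(-24,-19 \right)} \right)} = \left(\frac{-21 + 377}{-161 + 377} + 33188\right) - -2660 = \left(\frac{1}{216} \cdot 356 + 33188\right) + 2660 = \left(\frac{89}{54} + 33188\right) + 2660 = \frac{1792241}{54} + 2660 = \frac{1935881}{54}$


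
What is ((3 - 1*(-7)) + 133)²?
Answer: 20449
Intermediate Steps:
((3 - 1*(-7)) + 133)² = ((3 + 7) + 133)² = (10 + 133)² = 143² = 20449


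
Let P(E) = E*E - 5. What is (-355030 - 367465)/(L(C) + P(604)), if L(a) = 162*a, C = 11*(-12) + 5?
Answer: -722495/344237 ≈ -2.0988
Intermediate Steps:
C = -127 (C = -132 + 5 = -127)
P(E) = -5 + E**2 (P(E) = E**2 - 5 = -5 + E**2)
(-355030 - 367465)/(L(C) + P(604)) = (-355030 - 367465)/(162*(-127) + (-5 + 604**2)) = -722495/(-20574 + (-5 + 364816)) = -722495/(-20574 + 364811) = -722495/344237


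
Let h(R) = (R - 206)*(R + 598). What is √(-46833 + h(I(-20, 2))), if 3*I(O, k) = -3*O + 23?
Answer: 2*I*√356423/3 ≈ 398.01*I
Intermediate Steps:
I(O, k) = 23/3 - O (I(O, k) = (-3*O + 23)/3 = (23 - 3*O)/3 = 23/3 - O)
h(R) = (-206 + R)*(598 + R)
√(-46833 + h(I(-20, 2))) = √(-46833 + (-123188 + (23/3 - 1*(-20))² + 392*(23/3 - 1*(-20)))) = √(-46833 + (-123188 + (23/3 + 20)² + 392*(23/3 + 20))) = √(-46833 + (-123188 + (83/3)² + 392*(83/3))) = √(-46833 + (-123188 + 6889/9 + 32536/3)) = √(-46833 - 1004195/9) = √(-1425692/9) = 2*I*√356423/3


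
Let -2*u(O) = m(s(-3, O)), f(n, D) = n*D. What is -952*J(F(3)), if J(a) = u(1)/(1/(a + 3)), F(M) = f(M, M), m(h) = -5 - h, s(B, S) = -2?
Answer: -17136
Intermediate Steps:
f(n, D) = D*n
u(O) = 3/2 (u(O) = -(-5 - 1*(-2))/2 = -(-5 + 2)/2 = -½*(-3) = 3/2)
F(M) = M² (F(M) = M*M = M²)
J(a) = 9/2 + 3*a/2 (J(a) = 3/(2*(1/(a + 3))) = 3/(2*(1/(3 + a))) = 3*(3 + a)/2 = 9/2 + 3*a/2)
-952*J(F(3)) = -952*(9/2 + (3/2)*3²) = -952*(9/2 + (3/2)*9) = -952*(9/2 + 27/2) = -952*18 = -17136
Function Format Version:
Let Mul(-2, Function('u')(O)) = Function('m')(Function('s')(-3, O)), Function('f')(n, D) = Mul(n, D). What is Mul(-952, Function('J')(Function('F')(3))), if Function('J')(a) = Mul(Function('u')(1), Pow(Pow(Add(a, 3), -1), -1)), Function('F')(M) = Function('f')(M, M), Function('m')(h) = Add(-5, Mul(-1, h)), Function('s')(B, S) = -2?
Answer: -17136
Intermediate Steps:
Function('f')(n, D) = Mul(D, n)
Function('u')(O) = Rational(3, 2) (Function('u')(O) = Mul(Rational(-1, 2), Add(-5, Mul(-1, -2))) = Mul(Rational(-1, 2), Add(-5, 2)) = Mul(Rational(-1, 2), -3) = Rational(3, 2))
Function('F')(M) = Pow(M, 2) (Function('F')(M) = Mul(M, M) = Pow(M, 2))
Function('J')(a) = Add(Rational(9, 2), Mul(Rational(3, 2), a)) (Function('J')(a) = Mul(Rational(3, 2), Pow(Pow(Add(a, 3), -1), -1)) = Mul(Rational(3, 2), Pow(Pow(Add(3, a), -1), -1)) = Mul(Rational(3, 2), Add(3, a)) = Add(Rational(9, 2), Mul(Rational(3, 2), a)))
Mul(-952, Function('J')(Function('F')(3))) = Mul(-952, Add(Rational(9, 2), Mul(Rational(3, 2), Pow(3, 2)))) = Mul(-952, Add(Rational(9, 2), Mul(Rational(3, 2), 9))) = Mul(-952, Add(Rational(9, 2), Rational(27, 2))) = Mul(-952, 18) = -17136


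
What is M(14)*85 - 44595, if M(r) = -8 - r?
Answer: -46465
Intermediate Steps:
M(14)*85 - 44595 = (-8 - 1*14)*85 - 44595 = (-8 - 14)*85 - 44595 = -22*85 - 44595 = -1870 - 44595 = -46465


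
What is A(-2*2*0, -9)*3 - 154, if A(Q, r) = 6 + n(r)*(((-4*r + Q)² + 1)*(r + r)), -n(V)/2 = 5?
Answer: 700244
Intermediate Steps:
n(V) = -10 (n(V) = -2*5 = -10)
A(Q, r) = 6 - 20*r*(1 + (Q - 4*r)²) (A(Q, r) = 6 - 10*((-4*r + Q)² + 1)*(r + r) = 6 - 10*((Q - 4*r)² + 1)*2*r = 6 - 10*(1 + (Q - 4*r)²)*2*r = 6 - 20*r*(1 + (Q - 4*r)²))
A(-2*2*0, -9)*3 - 154 = (6 - 20*(-9) - 20*(-9)*(-2*2*0 - 4*(-9))²)*3 - 154 = (6 + 180 - 20*(-9)*(-4*0 + 36)²)*3 - 154 = (6 + 180 - 20*(-9)*(0 + 36)²)*3 - 154 = (6 + 180 - 20*(-9)*36²)*3 - 154 = (6 + 180 - 20*(-9)*1296)*3 - 154 = (6 + 180 + 233280)*3 - 154 = 233466*3 - 154 = 700398 - 154 = 700244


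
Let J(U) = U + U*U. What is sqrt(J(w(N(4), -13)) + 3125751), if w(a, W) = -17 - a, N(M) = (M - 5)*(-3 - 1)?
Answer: sqrt(3126171) ≈ 1768.1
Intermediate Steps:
N(M) = 20 - 4*M (N(M) = (-5 + M)*(-4) = 20 - 4*M)
J(U) = U + U**2
sqrt(J(w(N(4), -13)) + 3125751) = sqrt((-17 - (20 - 4*4))*(1 + (-17 - (20 - 4*4))) + 3125751) = sqrt((-17 - (20 - 16))*(1 + (-17 - (20 - 16))) + 3125751) = sqrt((-17 - 1*4)*(1 + (-17 - 1*4)) + 3125751) = sqrt((-17 - 4)*(1 + (-17 - 4)) + 3125751) = sqrt(-21*(1 - 21) + 3125751) = sqrt(-21*(-20) + 3125751) = sqrt(420 + 3125751) = sqrt(3126171)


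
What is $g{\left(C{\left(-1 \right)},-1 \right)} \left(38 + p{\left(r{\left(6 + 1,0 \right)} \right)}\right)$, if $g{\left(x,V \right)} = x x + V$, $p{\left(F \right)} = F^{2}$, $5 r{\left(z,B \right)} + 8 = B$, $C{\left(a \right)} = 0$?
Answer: $- \frac{1014}{25} \approx -40.56$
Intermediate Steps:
$r{\left(z,B \right)} = - \frac{8}{5} + \frac{B}{5}$
$g{\left(x,V \right)} = V + x^{2}$ ($g{\left(x,V \right)} = x^{2} + V = V + x^{2}$)
$g{\left(C{\left(-1 \right)},-1 \right)} \left(38 + p{\left(r{\left(6 + 1,0 \right)} \right)}\right) = \left(-1 + 0^{2}\right) \left(38 + \left(- \frac{8}{5} + \frac{1}{5} \cdot 0\right)^{2}\right) = \left(-1 + 0\right) \left(38 + \left(- \frac{8}{5} + 0\right)^{2}\right) = - (38 + \left(- \frac{8}{5}\right)^{2}) = - (38 + \frac{64}{25}) = \left(-1\right) \frac{1014}{25} = - \frac{1014}{25}$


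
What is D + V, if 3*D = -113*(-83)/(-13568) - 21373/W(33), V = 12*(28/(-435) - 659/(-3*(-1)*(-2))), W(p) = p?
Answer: 19496487431/17706240 ≈ 1101.1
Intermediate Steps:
V = 190998/145 (V = 12*(28*(-1/435) - 659/(3*(-2))) = 12*(-28/435 - 659/(-6)) = 12*(-28/435 - 659*(-1/6)) = 12*(-28/435 + 659/6) = 12*(31833/290) = 190998/145 ≈ 1317.2)
D = -26390761/122112 (D = (-113*(-83)/(-13568) - 21373/33)/3 = (9379*(-1/13568) - 21373*1/33)/3 = (-9379/13568 - 1943/3)/3 = (1/3)*(-26390761/40704) = -26390761/122112 ≈ -216.12)
D + V = -26390761/122112 + 190998/145 = 19496487431/17706240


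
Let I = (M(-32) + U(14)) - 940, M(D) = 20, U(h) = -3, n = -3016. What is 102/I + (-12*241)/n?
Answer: 45417/53534 ≈ 0.84838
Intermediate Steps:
I = -923 (I = (20 - 3) - 940 = 17 - 940 = -923)
102/I + (-12*241)/n = 102/(-923) - 12*241/(-3016) = 102*(-1/923) - 2892*(-1/3016) = -102/923 + 723/754 = 45417/53534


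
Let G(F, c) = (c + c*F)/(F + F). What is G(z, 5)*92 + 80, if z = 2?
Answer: 425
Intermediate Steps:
G(F, c) = (c + F*c)/(2*F) (G(F, c) = (c + F*c)/((2*F)) = (c + F*c)*(1/(2*F)) = (c + F*c)/(2*F))
G(z, 5)*92 + 80 = ((½)*5*(1 + 2)/2)*92 + 80 = ((½)*5*(½)*3)*92 + 80 = (15/4)*92 + 80 = 345 + 80 = 425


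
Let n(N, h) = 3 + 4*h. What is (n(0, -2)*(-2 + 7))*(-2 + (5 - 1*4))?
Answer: 25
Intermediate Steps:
(n(0, -2)*(-2 + 7))*(-2 + (5 - 1*4)) = ((3 + 4*(-2))*(-2 + 7))*(-2 + (5 - 1*4)) = ((3 - 8)*5)*(-2 + (5 - 4)) = (-5*5)*(-2 + 1) = -25*(-1) = 25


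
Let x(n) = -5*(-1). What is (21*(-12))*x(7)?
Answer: -1260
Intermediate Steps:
x(n) = 5
(21*(-12))*x(7) = (21*(-12))*5 = -252*5 = -1260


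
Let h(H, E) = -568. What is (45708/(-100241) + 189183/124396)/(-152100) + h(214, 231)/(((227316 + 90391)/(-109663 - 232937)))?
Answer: 630900459242630582163/1030034895207045520 ≈ 612.50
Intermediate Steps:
(45708/(-100241) + 189183/124396)/(-152100) + h(214, 231)/(((227316 + 90391)/(-109663 - 232937))) = (45708/(-100241) + 189183/124396)/(-152100) - 568*(-109663 - 232937)/(227316 + 90391) = (45708*(-1/100241) + 189183*(1/124396))*(-1/152100) - 568/(317707/(-342600)) = (-45708/100241 + 189183/124396)*(-1/152100) - 568/(317707*(-1/342600)) = (13278000735/12469579436)*(-1/152100) - 568/(-317707/342600) = -295066683/42147178493680 - 568*(-342600/317707) = -295066683/42147178493680 + 194596800/317707 = 630900459242630582163/1030034895207045520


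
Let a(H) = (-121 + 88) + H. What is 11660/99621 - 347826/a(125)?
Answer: -17324850613/4582566 ≈ -3780.6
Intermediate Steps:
a(H) = -33 + H
11660/99621 - 347826/a(125) = 11660/99621 - 347826/(-33 + 125) = 11660*(1/99621) - 347826/92 = 11660/99621 - 347826*1/92 = 11660/99621 - 173913/46 = -17324850613/4582566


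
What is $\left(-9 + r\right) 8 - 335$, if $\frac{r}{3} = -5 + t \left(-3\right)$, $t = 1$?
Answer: $-599$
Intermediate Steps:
$r = -24$ ($r = 3 \left(-5 + 1 \left(-3\right)\right) = 3 \left(-5 - 3\right) = 3 \left(-8\right) = -24$)
$\left(-9 + r\right) 8 - 335 = \left(-9 - 24\right) 8 - 335 = \left(-33\right) 8 - 335 = -264 - 335 = -599$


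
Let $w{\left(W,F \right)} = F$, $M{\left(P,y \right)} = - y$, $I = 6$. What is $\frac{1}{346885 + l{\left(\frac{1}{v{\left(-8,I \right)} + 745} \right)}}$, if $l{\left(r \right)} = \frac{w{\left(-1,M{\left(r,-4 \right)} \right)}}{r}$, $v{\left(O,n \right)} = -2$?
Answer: $\frac{1}{349857} \approx 2.8583 \cdot 10^{-6}$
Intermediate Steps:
$l{\left(r \right)} = \frac{4}{r}$ ($l{\left(r \right)} = \frac{\left(-1\right) \left(-4\right)}{r} = \frac{4}{r}$)
$\frac{1}{346885 + l{\left(\frac{1}{v{\left(-8,I \right)} + 745} \right)}} = \frac{1}{346885 + \frac{4}{\frac{1}{-2 + 745}}} = \frac{1}{346885 + \frac{4}{\frac{1}{743}}} = \frac{1}{346885 + 4 \frac{1}{\frac{1}{743}}} = \frac{1}{346885 + 4 \cdot 743} = \frac{1}{346885 + 2972} = \frac{1}{349857}$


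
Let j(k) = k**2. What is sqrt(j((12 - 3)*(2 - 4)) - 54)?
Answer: 3*sqrt(30) ≈ 16.432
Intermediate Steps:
sqrt(j((12 - 3)*(2 - 4)) - 54) = sqrt(((12 - 3)*(2 - 4))**2 - 54) = sqrt((9*(-2))**2 - 54) = sqrt((-18)**2 - 54) = sqrt(324 - 54) = sqrt(270) = 3*sqrt(30)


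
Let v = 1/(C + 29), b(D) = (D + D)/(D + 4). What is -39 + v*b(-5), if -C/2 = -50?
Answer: -5021/129 ≈ -38.922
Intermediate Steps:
C = 100 (C = -2*(-50) = 100)
b(D) = 2*D/(4 + D) (b(D) = (2*D)/(4 + D) = 2*D/(4 + D))
v = 1/129 (v = 1/(100 + 29) = 1/129 ≈ 0.0077519)
-39 + v*b(-5) = -39 + (2*(-5)/(4 - 5))/129 = -39 + (2*(-5)/(-1))/129 = -39 + (2*(-5)*(-1))/129 = -39 + (1/129)*10 = -39 + 10/129 = -5021/129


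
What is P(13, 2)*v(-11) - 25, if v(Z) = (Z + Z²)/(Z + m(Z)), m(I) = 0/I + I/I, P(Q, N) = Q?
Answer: -168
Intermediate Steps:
m(I) = 1 (m(I) = 0 + 1 = 1)
v(Z) = (Z + Z²)/(1 + Z) (v(Z) = (Z + Z²)/(Z + 1) = (Z + Z²)/(1 + Z))
P(13, 2)*v(-11) - 25 = 13*(-11) - 25 = -143 - 25 = -168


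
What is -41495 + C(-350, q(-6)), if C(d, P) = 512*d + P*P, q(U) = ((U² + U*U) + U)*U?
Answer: -63879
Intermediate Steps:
q(U) = U*(U + 2*U²) (q(U) = ((U² + U²) + U)*U = (2*U² + U)*U = (U + 2*U²)*U = U*(U + 2*U²))
C(d, P) = P² + 512*d (C(d, P) = 512*d + P² = P² + 512*d)
-41495 + C(-350, q(-6)) = -41495 + (((-6)²*(1 + 2*(-6)))² + 512*(-350)) = -41495 + ((36*(1 - 12))² - 179200) = -41495 + ((36*(-11))² - 179200) = -41495 + ((-396)² - 179200) = -41495 + (156816 - 179200) = -41495 - 22384 = -63879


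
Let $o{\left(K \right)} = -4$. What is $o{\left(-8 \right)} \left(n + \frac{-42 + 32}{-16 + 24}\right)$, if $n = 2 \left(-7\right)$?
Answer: $61$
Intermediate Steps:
$n = -14$
$o{\left(-8 \right)} \left(n + \frac{-42 + 32}{-16 + 24}\right) = - 4 \left(-14 + \frac{-42 + 32}{-16 + 24}\right) = - 4 \left(-14 - \frac{10}{8}\right) = - 4 \left(-14 - \frac{5}{4}\right) = \left(-4\right) \left(- \frac{61}{4}\right) = 61$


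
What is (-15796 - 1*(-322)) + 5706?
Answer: -9768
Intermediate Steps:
(-15796 - 1*(-322)) + 5706 = (-15796 + 322) + 5706 = -15474 + 5706 = -9768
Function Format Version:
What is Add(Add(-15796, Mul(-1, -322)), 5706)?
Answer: -9768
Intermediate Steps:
Add(Add(-15796, Mul(-1, -322)), 5706) = Add(Add(-15796, 322), 5706) = Add(-15474, 5706) = -9768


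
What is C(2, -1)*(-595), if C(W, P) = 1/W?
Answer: -595/2 ≈ -297.50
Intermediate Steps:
C(2, -1)*(-595) = -595/2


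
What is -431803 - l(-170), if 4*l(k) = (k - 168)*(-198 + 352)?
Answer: -418790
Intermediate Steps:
l(k) = -6468 + 77*k/2 (l(k) = ((k - 168)*(-198 + 352))/4 = ((-168 + k)*154)/4 = (-25872 + 154*k)/4 = -6468 + 77*k/2)
-431803 - l(-170) = -431803 - (-6468 + (77/2)*(-170)) = -431803 - (-6468 - 6545) = -431803 - 1*(-13013) = -431803 + 13013 = -418790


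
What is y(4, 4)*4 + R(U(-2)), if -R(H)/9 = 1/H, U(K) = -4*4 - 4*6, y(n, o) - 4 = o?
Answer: 1289/40 ≈ 32.225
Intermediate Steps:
y(n, o) = 4 + o
U(K) = -40 (U(K) = -16 - 24 = -40)
R(H) = -9/H
y(4, 4)*4 + R(U(-2)) = (4 + 4)*4 - 9/(-40) = 8*4 - 9*(-1/40) = 32 + 9/40 = 1289/40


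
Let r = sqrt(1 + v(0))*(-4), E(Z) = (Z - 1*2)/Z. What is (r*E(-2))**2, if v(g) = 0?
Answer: 64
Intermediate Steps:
E(Z) = (-2 + Z)/Z (E(Z) = (Z - 2)/Z = (-2 + Z)/Z)
r = -4 (r = sqrt(1 + 0)*(-4) = sqrt(1)*(-4) = 1*(-4) = -4)
(r*E(-2))**2 = (-4*(-2 - 2)/(-2))**2 = (-(-2)*(-4))**2 = (-4*2)**2 = (-8)**2 = 64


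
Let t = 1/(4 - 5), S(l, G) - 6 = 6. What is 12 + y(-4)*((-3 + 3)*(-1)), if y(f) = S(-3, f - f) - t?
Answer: 12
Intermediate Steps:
S(l, G) = 12 (S(l, G) = 6 + 6 = 12)
t = -1 (t = 1/(-1) = -1)
y(f) = 13 (y(f) = 12 - 1*(-1) = 12 + 1 = 13)
12 + y(-4)*((-3 + 3)*(-1)) = 12 + 13*((-3 + 3)*(-1)) = 12 + 13*(0*(-1)) = 12 + 13*0 = 12 + 0 = 12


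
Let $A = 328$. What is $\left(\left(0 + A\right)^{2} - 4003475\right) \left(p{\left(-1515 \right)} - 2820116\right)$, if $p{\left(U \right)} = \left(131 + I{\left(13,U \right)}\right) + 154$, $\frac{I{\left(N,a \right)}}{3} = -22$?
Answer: $10986011343227$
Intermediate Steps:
$I{\left(N,a \right)} = -66$ ($I{\left(N,a \right)} = 3 \left(-22\right) = -66$)
$p{\left(U \right)} = 219$ ($p{\left(U \right)} = \left(131 - 66\right) + 154 = 65 + 154 = 219$)
$\left(\left(0 + A\right)^{2} - 4003475\right) \left(p{\left(-1515 \right)} - 2820116\right) = \left(\left(0 + 328\right)^{2} - 4003475\right) \left(219 - 2820116\right) = \left(328^{2} - 4003475\right) \left(-2819897\right) = \left(107584 - 4003475\right) \left(-2819897\right) = \left(-3895891\right) \left(-2819897\right) = 10986011343227$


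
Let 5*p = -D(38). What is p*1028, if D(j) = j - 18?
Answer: -4112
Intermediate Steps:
D(j) = -18 + j
p = -4 (p = (-(-18 + 38))/5 = (-1*20)/5 = (⅕)*(-20) = -4)
p*1028 = -4*1028 = -4112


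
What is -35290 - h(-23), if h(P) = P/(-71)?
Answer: -2505613/71 ≈ -35290.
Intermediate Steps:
h(P) = -P/71 (h(P) = P*(-1/71) = -P/71)
-35290 - h(-23) = -35290 - (-1)*(-23)/71 = -35290 - 1*23/71 = -35290 - 23/71 = -2505613/71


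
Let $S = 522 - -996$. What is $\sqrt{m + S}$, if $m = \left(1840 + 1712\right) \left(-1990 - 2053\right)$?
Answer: $i \sqrt{14359218} \approx 3789.4 i$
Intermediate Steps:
$S = 1518$ ($S = 522 + 996 = 1518$)
$m = -14360736$ ($m = 3552 \left(-4043\right) = -14360736$)
$\sqrt{m + S} = \sqrt{-14360736 + 1518} = \sqrt{-14359218} = i \sqrt{14359218}$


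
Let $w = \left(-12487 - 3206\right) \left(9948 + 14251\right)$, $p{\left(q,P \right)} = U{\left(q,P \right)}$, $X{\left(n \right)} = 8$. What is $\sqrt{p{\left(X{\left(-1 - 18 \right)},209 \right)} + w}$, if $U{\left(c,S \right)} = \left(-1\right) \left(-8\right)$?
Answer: $i \sqrt{379754899} \approx 19487.0 i$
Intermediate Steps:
$U{\left(c,S \right)} = 8$
$p{\left(q,P \right)} = 8$
$w = -379754907$ ($w = \left(-15693\right) 24199 = -379754907$)
$\sqrt{p{\left(X{\left(-1 - 18 \right)},209 \right)} + w} = \sqrt{8 - 379754907} = \sqrt{-379754899} = i \sqrt{379754899}$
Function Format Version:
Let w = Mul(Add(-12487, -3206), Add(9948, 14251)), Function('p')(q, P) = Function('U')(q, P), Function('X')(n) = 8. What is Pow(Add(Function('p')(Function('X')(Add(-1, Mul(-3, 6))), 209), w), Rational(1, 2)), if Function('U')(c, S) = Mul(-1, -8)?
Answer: Mul(I, Pow(379754899, Rational(1, 2))) ≈ Mul(19487., I)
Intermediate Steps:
Function('U')(c, S) = 8
Function('p')(q, P) = 8
w = -379754907 (w = Mul(-15693, 24199) = -379754907)
Pow(Add(Function('p')(Function('X')(Add(-1, Mul(-3, 6))), 209), w), Rational(1, 2)) = Pow(Add(8, -379754907), Rational(1, 2)) = Pow(-379754899, Rational(1, 2)) = Mul(I, Pow(379754899, Rational(1, 2)))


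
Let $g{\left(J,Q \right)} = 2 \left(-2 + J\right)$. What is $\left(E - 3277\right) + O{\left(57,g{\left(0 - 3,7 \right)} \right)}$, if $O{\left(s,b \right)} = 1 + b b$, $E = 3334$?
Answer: $158$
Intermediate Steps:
$g{\left(J,Q \right)} = -4 + 2 J$
$O{\left(s,b \right)} = 1 + b^{2}$
$\left(E - 3277\right) + O{\left(57,g{\left(0 - 3,7 \right)} \right)} = \left(3334 - 3277\right) + \left(1 + \left(-4 + 2 \left(0 - 3\right)\right)^{2}\right) = 57 + \left(1 + \left(-4 + 2 \left(-3\right)\right)^{2}\right) = 57 + \left(1 + \left(-4 - 6\right)^{2}\right) = 57 + \left(1 + \left(-10\right)^{2}\right) = 57 + \left(1 + 100\right) = 57 + 101 = 158$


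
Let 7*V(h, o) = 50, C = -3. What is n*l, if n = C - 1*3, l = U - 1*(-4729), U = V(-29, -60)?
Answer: -198918/7 ≈ -28417.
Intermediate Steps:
V(h, o) = 50/7 (V(h, o) = (⅐)*50 = 50/7)
U = 50/7 ≈ 7.1429
l = 33153/7 (l = 50/7 - 1*(-4729) = 50/7 + 4729 = 33153/7 ≈ 4736.1)
n = -6 (n = -3 - 1*3 = -3 - 3 = -6)
n*l = -6*33153/7 = -198918/7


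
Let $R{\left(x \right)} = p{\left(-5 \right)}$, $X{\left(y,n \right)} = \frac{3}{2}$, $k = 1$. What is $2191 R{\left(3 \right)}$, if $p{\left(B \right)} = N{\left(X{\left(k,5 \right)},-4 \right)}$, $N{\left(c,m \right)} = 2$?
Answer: $4382$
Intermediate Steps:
$X{\left(y,n \right)} = \frac{3}{2}$ ($X{\left(y,n \right)} = 3 \cdot \frac{1}{2} = \frac{3}{2}$)
$p{\left(B \right)} = 2$
$R{\left(x \right)} = 2$
$2191 R{\left(3 \right)} = 2191 \cdot 2 = 4382$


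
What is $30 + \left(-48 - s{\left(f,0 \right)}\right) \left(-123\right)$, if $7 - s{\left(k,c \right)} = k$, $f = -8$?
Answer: $7779$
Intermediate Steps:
$s{\left(k,c \right)} = 7 - k$
$30 + \left(-48 - s{\left(f,0 \right)}\right) \left(-123\right) = 30 + \left(-48 - \left(7 - -8\right)\right) \left(-123\right) = 30 + \left(-48 - \left(7 + 8\right)\right) \left(-123\right) = 30 + \left(-48 - 15\right) \left(-123\right) = 30 - -7749 = 30 + 7749 = 7779$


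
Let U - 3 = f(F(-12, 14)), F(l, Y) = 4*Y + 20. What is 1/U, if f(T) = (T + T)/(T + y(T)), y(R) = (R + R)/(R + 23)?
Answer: 101/501 ≈ 0.20160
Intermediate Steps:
y(R) = 2*R/(23 + R) (y(R) = (2*R)/(23 + R) = 2*R/(23 + R))
F(l, Y) = 20 + 4*Y
f(T) = 2*T/(T + 2*T/(23 + T)) (f(T) = (T + T)/(T + 2*T/(23 + T)) = (2*T)/(T + 2*T/(23 + T)) = 2*T/(T + 2*T/(23 + T)))
U = 501/101 (U = 3 + 2*(23 + (20 + 4*14))/(25 + (20 + 4*14)) = 3 + 2*(23 + (20 + 56))/(25 + (20 + 56)) = 3 + 2*(23 + 76)/(25 + 76) = 3 + 2*99/101 = 3 + 2*(1/101)*99 = 3 + 198/101 = 501/101 ≈ 4.9604)
1/U = 1/(501/101) = 101/501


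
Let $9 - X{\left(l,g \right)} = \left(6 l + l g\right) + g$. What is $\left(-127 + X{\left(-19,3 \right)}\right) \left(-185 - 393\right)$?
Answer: $-28900$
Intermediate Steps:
$X{\left(l,g \right)} = 9 - g - 6 l - g l$ ($X{\left(l,g \right)} = 9 - \left(\left(6 l + l g\right) + g\right) = 9 - \left(\left(6 l + g l\right) + g\right) = 9 - \left(g + 6 l + g l\right) = 9 - g - 6 l - g l$)
$\left(-127 + X{\left(-19,3 \right)}\right) \left(-185 - 393\right) = \left(-127 - \left(-120 - 57\right)\right) \left(-185 - 393\right) = \left(-127 + \left(9 - 3 + 114 + 57\right)\right) \left(-578\right) = \left(-127 + 177\right) \left(-578\right) = 50 \left(-578\right) = -28900$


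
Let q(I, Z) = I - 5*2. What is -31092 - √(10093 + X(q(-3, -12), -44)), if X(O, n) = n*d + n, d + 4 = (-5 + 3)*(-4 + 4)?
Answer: -31092 - 5*√409 ≈ -31193.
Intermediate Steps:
d = -4 (d = -4 + (-5 + 3)*(-4 + 4) = -4 - 2*0 = -4 + 0 = -4)
q(I, Z) = -10 + I (q(I, Z) = I - 10 = -10 + I)
X(O, n) = -3*n (X(O, n) = n*(-4) + n = -4*n + n = -3*n)
-31092 - √(10093 + X(q(-3, -12), -44)) = -31092 - √(10093 - 3*(-44)) = -31092 - √(10093 + 132) = -31092 - √10225 = -31092 - 5*√409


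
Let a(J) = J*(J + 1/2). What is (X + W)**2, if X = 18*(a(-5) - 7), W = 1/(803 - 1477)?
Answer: 35360922025/454276 ≈ 77840.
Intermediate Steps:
W = -1/674 (W = 1/(-674) = -1/674 ≈ -0.0014837)
a(J) = J*(1/2 + J) (a(J) = J*(J + 1/2) = J*(1/2 + J))
X = 279 (X = 18*(-5*(1/2 - 5) - 7) = 18*(-5*(-9/2) - 7) = 18*(45/2 - 7) = 18*(31/2) = 279)
(X + W)**2 = (279 - 1/674)**2 = (188045/674)**2 = 35360922025/454276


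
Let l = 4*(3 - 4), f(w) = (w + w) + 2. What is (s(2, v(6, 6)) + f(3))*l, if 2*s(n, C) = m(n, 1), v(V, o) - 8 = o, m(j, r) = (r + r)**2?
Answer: -40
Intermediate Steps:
m(j, r) = 4*r**2 (m(j, r) = (2*r)**2 = 4*r**2)
v(V, o) = 8 + o
f(w) = 2 + 2*w (f(w) = 2*w + 2 = 2 + 2*w)
s(n, C) = 2 (s(n, C) = (4*1**2)/2 = (4*1)/2 = (1/2)*4 = 2)
l = -4 (l = 4*(-1) = -4)
(s(2, v(6, 6)) + f(3))*l = (2 + (2 + 2*3))*(-4) = (2 + (2 + 6))*(-4) = (2 + 8)*(-4) = 10*(-4) = -40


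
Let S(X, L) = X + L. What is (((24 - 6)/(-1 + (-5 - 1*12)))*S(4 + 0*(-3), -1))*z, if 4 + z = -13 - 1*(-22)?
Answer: -15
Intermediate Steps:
z = 5 (z = -4 + (-13 - 1*(-22)) = -4 + (-13 + 22) = -4 + 9 = 5)
S(X, L) = L + X
(((24 - 6)/(-1 + (-5 - 1*12)))*S(4 + 0*(-3), -1))*z = (((24 - 6)/(-1 + (-5 - 1*12)))*(-1 + (4 + 0*(-3))))*5 = ((18/(-1 + (-5 - 12)))*(-1 + (4 + 0)))*5 = ((18/(-1 - 17))*(-1 + 4))*5 = ((18/(-18))*3)*5 = ((18*(-1/18))*3)*5 = -1*3*5 = -3*5 = -15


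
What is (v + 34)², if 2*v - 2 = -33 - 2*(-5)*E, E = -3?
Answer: 49/4 ≈ 12.250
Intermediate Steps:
v = -61/2 (v = 1 + (-33 - 2*(-5)*(-3))/2 = 1 + (-33 - (-10)*(-3))/2 = 1 + (-33 - 1*30)/2 = 1 + (-33 - 30)/2 = 1 + (½)*(-63) = 1 - 63/2 = -61/2 ≈ -30.500)
(v + 34)² = (-61/2 + 34)² = (7/2)² = 49/4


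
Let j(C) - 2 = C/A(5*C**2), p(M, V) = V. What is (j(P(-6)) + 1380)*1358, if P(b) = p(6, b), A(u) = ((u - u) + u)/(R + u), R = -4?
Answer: 28031836/15 ≈ 1.8688e+6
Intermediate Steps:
A(u) = u/(-4 + u) (A(u) = ((u - u) + u)/(-4 + u) = (0 + u)/(-4 + u) = u/(-4 + u))
P(b) = b
j(C) = 2 + (-4 + 5*C**2)/(5*C) (j(C) = 2 + C/(((5*C**2)/(-4 + 5*C**2))) = 2 + C/((5*C**2/(-4 + 5*C**2))) = 2 + C*((-4 + 5*C**2)/(5*C**2)) = 2 + (-4 + 5*C**2)/(5*C))
(j(P(-6)) + 1380)*1358 = ((2 - 6 - 4/5/(-6)) + 1380)*1358 = ((2 - 6 - 4/5*(-1/6)) + 1380)*1358 = ((2 - 6 + 2/15) + 1380)*1358 = (-58/15 + 1380)*1358 = (20642/15)*1358 = 28031836/15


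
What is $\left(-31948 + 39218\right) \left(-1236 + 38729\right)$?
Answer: $272574110$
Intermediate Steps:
$\left(-31948 + 39218\right) \left(-1236 + 38729\right) = 7270 \cdot 37493 = 272574110$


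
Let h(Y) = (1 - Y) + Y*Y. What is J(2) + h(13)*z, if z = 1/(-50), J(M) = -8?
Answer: -557/50 ≈ -11.140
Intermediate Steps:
z = -1/50 ≈ -0.020000
h(Y) = 1 + Y**2 - Y (h(Y) = (1 - Y) + Y**2 = 1 + Y**2 - Y)
J(2) + h(13)*z = -8 + (1 + 13**2 - 1*13)*(-1/50) = -8 + (1 + 169 - 13)*(-1/50) = -8 + 157*(-1/50) = -8 - 157/50 = -557/50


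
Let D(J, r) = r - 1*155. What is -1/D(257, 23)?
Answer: 1/132 ≈ 0.0075758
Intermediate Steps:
D(J, r) = -155 + r (D(J, r) = r - 155 = -155 + r)
-1/D(257, 23) = -1/(-155 + 23) = -1/(-132) = -1*(-1/132) = 1/132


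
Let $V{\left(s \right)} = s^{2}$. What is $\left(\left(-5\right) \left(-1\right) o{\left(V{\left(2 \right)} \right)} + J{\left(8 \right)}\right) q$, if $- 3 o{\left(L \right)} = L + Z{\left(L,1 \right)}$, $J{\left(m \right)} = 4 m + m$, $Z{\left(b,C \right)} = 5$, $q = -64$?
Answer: $-1600$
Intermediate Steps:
$J{\left(m \right)} = 5 m$
$o{\left(L \right)} = - \frac{5}{3} - \frac{L}{3}$ ($o{\left(L \right)} = - \frac{L + 5}{3} = - \frac{5 + L}{3} = - \frac{5}{3} - \frac{L}{3}$)
$\left(\left(-5\right) \left(-1\right) o{\left(V{\left(2 \right)} \right)} + J{\left(8 \right)}\right) q = \left(\left(-5\right) \left(-1\right) \left(- \frac{5}{3} - \frac{2^{2}}{3}\right) + 5 \cdot 8\right) \left(-64\right) = \left(5 \left(- \frac{5}{3} - \frac{4}{3}\right) + 40\right) \left(-64\right) = \left(5 \left(-3\right) + 40\right) \left(-64\right) = \left(-15 + 40\right) \left(-64\right) = 25 \left(-64\right) = -1600$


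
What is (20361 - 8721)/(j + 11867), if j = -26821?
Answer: -5820/7477 ≈ -0.77839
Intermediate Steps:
(20361 - 8721)/(j + 11867) = (20361 - 8721)/(-26821 + 11867) = 11640/(-14954) = 11640*(-1/14954) = -5820/7477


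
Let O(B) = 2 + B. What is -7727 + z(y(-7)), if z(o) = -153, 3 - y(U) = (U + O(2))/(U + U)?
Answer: -7880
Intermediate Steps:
y(U) = 3 - (4 + U)/(2*U) (y(U) = 3 - (U + (2 + 2))/(U + U) = 3 - (U + 4)/(2*U) = 3 - (4 + U)*1/(2*U) = 3 - (4 + U)/(2*U))
-7727 + z(y(-7)) = -7727 - 153 = -7880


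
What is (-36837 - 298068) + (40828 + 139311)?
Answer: -154766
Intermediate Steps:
(-36837 - 298068) + (40828 + 139311) = -334905 + 180139 = -154766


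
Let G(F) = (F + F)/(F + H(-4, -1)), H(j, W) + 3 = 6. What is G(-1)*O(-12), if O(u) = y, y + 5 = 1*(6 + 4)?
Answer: -5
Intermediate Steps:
y = 5 (y = -5 + 1*(6 + 4) = -5 + 1*10 = -5 + 10 = 5)
H(j, W) = 3 (H(j, W) = -3 + 6 = 3)
O(u) = 5
G(F) = 2*F/(3 + F) (G(F) = (F + F)/(F + 3) = (2*F)/(3 + F) = 2*F/(3 + F))
G(-1)*O(-12) = (2*(-1)/(3 - 1))*5 = (2*(-1)/2)*5 = (2*(-1)*(½))*5 = -1*5 = -5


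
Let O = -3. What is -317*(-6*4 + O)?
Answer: 8559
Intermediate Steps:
-317*(-6*4 + O) = -317*(-6*4 - 3) = -317*(-24 - 3) = -317*(-27) = 8559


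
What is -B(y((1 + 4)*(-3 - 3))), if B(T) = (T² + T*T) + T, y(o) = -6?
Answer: -66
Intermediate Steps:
B(T) = T + 2*T² (B(T) = (T² + T²) + T = 2*T² + T = T + 2*T²)
-B(y((1 + 4)*(-3 - 3))) = -(-6)*(1 + 2*(-6)) = -(-6)*(1 - 12) = -(-6)*(-11) = -1*66 = -66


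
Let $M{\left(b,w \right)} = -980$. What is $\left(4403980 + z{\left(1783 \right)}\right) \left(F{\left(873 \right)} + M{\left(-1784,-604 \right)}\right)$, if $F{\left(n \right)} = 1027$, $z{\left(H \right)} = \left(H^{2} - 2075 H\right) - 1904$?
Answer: $182427680$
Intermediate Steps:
$z{\left(H \right)} = -1904 + H^{2} - 2075 H$
$\left(4403980 + z{\left(1783 \right)}\right) \left(F{\left(873 \right)} + M{\left(-1784,-604 \right)}\right) = \left(4403980 - \left(3701629 - 3179089\right)\right) \left(1027 - 980\right) = \left(4403980 - 522540\right) 47 = 3881440 \cdot 47 = 182427680$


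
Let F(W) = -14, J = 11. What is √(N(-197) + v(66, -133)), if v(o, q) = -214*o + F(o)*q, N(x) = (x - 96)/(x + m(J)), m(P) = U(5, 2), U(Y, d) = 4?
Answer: I*√456690689/193 ≈ 110.73*I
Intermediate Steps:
m(P) = 4
N(x) = (-96 + x)/(4 + x) (N(x) = (x - 96)/(x + 4) = (-96 + x)/(4 + x))
v(o, q) = -214*o - 14*q
√(N(-197) + v(66, -133)) = √((-96 - 197)/(4 - 197) + (-214*66 - 14*(-133))) = √(-293/(-193) + (-14124 + 1862)) = √(-1/193*(-293) - 12262) = √(293/193 - 12262) = √(-2366273/193) = I*√456690689/193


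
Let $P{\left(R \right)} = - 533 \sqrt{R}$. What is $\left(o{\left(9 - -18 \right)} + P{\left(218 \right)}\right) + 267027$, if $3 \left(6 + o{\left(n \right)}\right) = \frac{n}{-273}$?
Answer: $\frac{24298908}{91} - 533 \sqrt{218} \approx 2.5915 \cdot 10^{5}$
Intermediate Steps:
$o{\left(n \right)} = -6 - \frac{n}{819}$ ($o{\left(n \right)} = -6 + \frac{n \frac{1}{-273}}{3} = -6 + \frac{n \left(- \frac{1}{273}\right)}{3} = -6 + \frac{\left(- \frac{1}{273}\right) n}{3} = -6 - \frac{n}{819}$)
$\left(o{\left(9 - -18 \right)} + P{\left(218 \right)}\right) + 267027 = \left(\left(-6 - \frac{9 - -18}{819}\right) - 533 \sqrt{218}\right) + 267027 = \left(\left(-6 - \frac{9 + 18}{819}\right) - 533 \sqrt{218}\right) + 267027 = \left(\left(-6 - \frac{3}{91}\right) - 533 \sqrt{218}\right) + 267027 = \left(- \frac{549}{91} - 533 \sqrt{218}\right) + 267027 = \frac{24298908}{91} - 533 \sqrt{218}$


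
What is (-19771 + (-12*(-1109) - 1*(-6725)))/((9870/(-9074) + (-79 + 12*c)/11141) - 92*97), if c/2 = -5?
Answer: -509355379/17351337931 ≈ -0.029355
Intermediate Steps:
c = -10 (c = 2*(-5) = -10)
(-19771 + (-12*(-1109) - 1*(-6725)))/((9870/(-9074) + (-79 + 12*c)/11141) - 92*97) = (-19771 + (-12*(-1109) - 1*(-6725)))/((9870/(-9074) + (-79 + 12*(-10))/11141) - 92*97) = (-19771 + (13308 + 6725))/((9870*(-1/9074) + (-79 - 120)*(1/11141)) - 8924) = (-19771 + 20033)/((-4935/4537 - 199*1/11141) - 8924) = 262/((-4935/4537 - 199/11141) - 8924) = 262/(-4298746/3888209 - 8924) = 262/(-34702675862/3888209) = 262*(-3888209/34702675862) = -509355379/17351337931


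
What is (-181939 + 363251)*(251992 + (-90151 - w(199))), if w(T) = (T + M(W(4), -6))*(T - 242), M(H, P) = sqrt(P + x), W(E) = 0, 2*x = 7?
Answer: 30895202176 + 3898208*I*sqrt(10) ≈ 3.0895e+10 + 1.2327e+7*I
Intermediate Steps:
x = 7/2 (x = (1/2)*7 = 7/2 ≈ 3.5000)
M(H, P) = sqrt(7/2 + P) (M(H, P) = sqrt(P + 7/2) = sqrt(7/2 + P))
w(T) = (-242 + T)*(T + I*sqrt(10)/2) (w(T) = (T + sqrt(14 + 4*(-6))/2)*(T - 242) = (T + sqrt(14 - 24)/2)*(-242 + T) = (T + sqrt(-10)/2)*(-242 + T) = (T + (I*sqrt(10))/2)*(-242 + T) = (T + I*sqrt(10)/2)*(-242 + T) = (-242 + T)*(T + I*sqrt(10)/2))
(-181939 + 363251)*(251992 + (-90151 - w(199))) = (-181939 + 363251)*(251992 + (-90151 - (199**2 - 242*199 - 121*I*sqrt(10) + (1/2)*I*199*sqrt(10)))) = 181312*(251992 + (-90151 - (39601 - 48158 - 121*I*sqrt(10) + 199*I*sqrt(10)/2))) = 181312*(251992 + (-90151 - (-8557 - 43*I*sqrt(10)/2))) = 181312*(251992 + (-90151 + (8557 + 43*I*sqrt(10)/2))) = 181312*(251992 + (-81594 + 43*I*sqrt(10)/2)) = 181312*(170398 + 43*I*sqrt(10)/2) = 30895202176 + 3898208*I*sqrt(10)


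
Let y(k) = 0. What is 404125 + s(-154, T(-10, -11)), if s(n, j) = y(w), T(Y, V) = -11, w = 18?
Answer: 404125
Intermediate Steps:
s(n, j) = 0
404125 + s(-154, T(-10, -11)) = 404125 + 0 = 404125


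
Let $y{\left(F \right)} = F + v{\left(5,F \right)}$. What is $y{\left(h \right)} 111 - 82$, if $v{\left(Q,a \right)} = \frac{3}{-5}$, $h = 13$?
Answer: $\frac{6472}{5} \approx 1294.4$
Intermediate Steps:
$v{\left(Q,a \right)} = - \frac{3}{5}$ ($v{\left(Q,a \right)} = 3 \left(- \frac{1}{5}\right) = - \frac{3}{5}$)
$y{\left(F \right)} = - \frac{3}{5} + F$ ($y{\left(F \right)} = F - \frac{3}{5} = - \frac{3}{5} + F$)
$y{\left(h \right)} 111 - 82 = \left(- \frac{3}{5} + 13\right) 111 - 82 = \frac{62}{5} \cdot 111 - 82 = \frac{6882}{5} - 82 = \frac{6472}{5}$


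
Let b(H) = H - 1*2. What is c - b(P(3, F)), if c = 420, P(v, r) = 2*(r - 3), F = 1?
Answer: 426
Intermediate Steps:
P(v, r) = -6 + 2*r (P(v, r) = 2*(-3 + r) = -6 + 2*r)
b(H) = -2 + H (b(H) = H - 2 = -2 + H)
c - b(P(3, F)) = 420 - (-2 + (-6 + 2*1)) = 420 - (-2 + (-6 + 2)) = 420 - (-2 - 4) = 420 - 1*(-6) = 420 + 6 = 426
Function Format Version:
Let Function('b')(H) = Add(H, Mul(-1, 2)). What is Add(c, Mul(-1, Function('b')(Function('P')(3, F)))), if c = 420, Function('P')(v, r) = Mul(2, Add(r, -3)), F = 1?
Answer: 426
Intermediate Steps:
Function('P')(v, r) = Add(-6, Mul(2, r)) (Function('P')(v, r) = Mul(2, Add(-3, r)) = Add(-6, Mul(2, r)))
Function('b')(H) = Add(-2, H) (Function('b')(H) = Add(H, -2) = Add(-2, H))
Add(c, Mul(-1, Function('b')(Function('P')(3, F)))) = Add(420, Mul(-1, Add(-2, Add(-6, Mul(2, 1))))) = Add(420, Mul(-1, Add(-2, Add(-6, 2)))) = Add(420, Mul(-1, Add(-2, -4))) = Add(420, Mul(-1, -6)) = Add(420, 6) = 426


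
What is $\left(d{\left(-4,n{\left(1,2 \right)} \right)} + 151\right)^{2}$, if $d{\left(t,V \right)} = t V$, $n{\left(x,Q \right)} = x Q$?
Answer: $20449$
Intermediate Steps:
$n{\left(x,Q \right)} = Q x$
$d{\left(t,V \right)} = V t$
$\left(d{\left(-4,n{\left(1,2 \right)} \right)} + 151\right)^{2} = \left(2 \cdot 1 \left(-4\right) + 151\right)^{2} = \left(2 \left(-4\right) + 151\right)^{2} = \left(-8 + 151\right)^{2} = 143^{2} = 20449$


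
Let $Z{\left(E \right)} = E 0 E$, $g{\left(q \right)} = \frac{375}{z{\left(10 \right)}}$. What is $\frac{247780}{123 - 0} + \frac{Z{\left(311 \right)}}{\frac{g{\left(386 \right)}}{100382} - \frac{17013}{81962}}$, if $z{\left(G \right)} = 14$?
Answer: $\frac{247780}{123} \approx 2014.5$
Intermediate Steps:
$g{\left(q \right)} = \frac{375}{14}$
$Z{\left(E \right)} = 0$ ($Z{\left(E \right)} = 0 E = 0$)
$\frac{247780}{123 - 0} + \frac{Z{\left(311 \right)}}{\frac{g{\left(386 \right)}}{100382} - \frac{17013}{81962}} = \frac{247780}{123 - 0} + \frac{0}{\frac{375}{14 \cdot 100382} - \frac{17013}{81962}} = \frac{247780}{123 + 0} + \frac{0}{\frac{375}{14} \cdot \frac{1}{100382} - \frac{159}{766}} = \frac{247780}{123} + \frac{0}{\frac{375}{1405348} - \frac{159}{766}} = 247780 \cdot \frac{1}{123} + \frac{0}{- \frac{111581541}{538248284}} = \frac{247780}{123} + 0 \left(- \frac{538248284}{111581541}\right) = \frac{247780}{123} + 0 = \frac{247780}{123}$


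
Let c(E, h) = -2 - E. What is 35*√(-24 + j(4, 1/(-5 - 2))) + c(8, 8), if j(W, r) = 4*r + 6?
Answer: -10 + 5*I*√910 ≈ -10.0 + 150.83*I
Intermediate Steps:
j(W, r) = 6 + 4*r
35*√(-24 + j(4, 1/(-5 - 2))) + c(8, 8) = 35*√(-24 + (6 + 4/(-5 - 2))) + (-2 - 1*8) = 35*√(-24 + (6 + 4/(-7))) + (-2 - 8) = 35*√(-24 + (6 + 4*(-⅐))) - 10 = 35*√(-24 + (6 - 4/7)) - 10 = 35*√(-24 + 38/7) - 10 = 35*√(-130/7) - 10 = 35*(I*√910/7) - 10 = 5*I*√910 - 10 = -10 + 5*I*√910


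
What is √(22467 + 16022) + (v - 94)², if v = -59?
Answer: 23409 + √38489 ≈ 23605.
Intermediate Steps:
√(22467 + 16022) + (v - 94)² = √(22467 + 16022) + (-59 - 94)² = √38489 + (-153)² = √38489 + 23409 = 23409 + √38489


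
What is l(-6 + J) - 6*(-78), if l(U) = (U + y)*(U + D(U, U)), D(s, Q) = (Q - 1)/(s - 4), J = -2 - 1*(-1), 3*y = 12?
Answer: 5355/11 ≈ 486.82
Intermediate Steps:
y = 4 (y = (⅓)*12 = 4)
J = -1 (J = -2 + 1 = -1)
D(s, Q) = (-1 + Q)/(-4 + s)
l(U) = (4 + U)*(U + (-1 + U)/(-4 + U)) (l(U) = (U + 4)*(U + (-1 + U)/(-4 + U)) = (4 + U)*(U + (-1 + U)/(-4 + U)))
l(-6 + J) - 6*(-78) = (-4 + (-6 - 1)² + (-6 - 1)³ - 13*(-6 - 1))/(-4 + (-6 - 1)) - 6*(-78) = (-4 + (-7)² + (-7)³ - 13*(-7))/(-4 - 7) + 468 = (-4 + 49 - 343 + 91)/(-11) + 468 = -1/11*(-207) + 468 = 207/11 + 468 = 5355/11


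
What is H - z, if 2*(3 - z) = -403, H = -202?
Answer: -813/2 ≈ -406.50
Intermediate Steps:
z = 409/2 (z = 3 - ½*(-403) = 3 + 403/2 = 409/2 ≈ 204.50)
H - z = -202 - 1*409/2 = -202 - 409/2 = -813/2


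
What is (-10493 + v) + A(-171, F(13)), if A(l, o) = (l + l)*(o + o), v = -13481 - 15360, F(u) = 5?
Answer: -42754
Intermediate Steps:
v = -28841
A(l, o) = 4*l*o (A(l, o) = (2*l)*(2*o) = 4*l*o)
(-10493 + v) + A(-171, F(13)) = (-10493 - 28841) + 4*(-171)*5 = -39334 - 3420 = -42754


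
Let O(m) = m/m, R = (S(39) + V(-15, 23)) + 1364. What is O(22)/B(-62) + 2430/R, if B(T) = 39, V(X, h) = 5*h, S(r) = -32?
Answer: 96217/56433 ≈ 1.7050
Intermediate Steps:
R = 1447 (R = (-32 + 5*23) + 1364 = (-32 + 115) + 1364 = 83 + 1364 = 1447)
O(m) = 1
O(22)/B(-62) + 2430/R = 1/39 + 2430/1447 = 96217/56433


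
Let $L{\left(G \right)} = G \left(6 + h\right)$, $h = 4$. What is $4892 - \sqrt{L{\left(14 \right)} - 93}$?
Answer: $4892 - \sqrt{47} \approx 4885.1$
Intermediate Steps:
$L{\left(G \right)} = 10 G$ ($L{\left(G \right)} = G \left(6 + 4\right) = G 10 = 10 G$)
$4892 - \sqrt{L{\left(14 \right)} - 93} = 4892 - \sqrt{10 \cdot 14 - 93} = 4892 - \sqrt{140 - 93} = 4892 - \sqrt{47}$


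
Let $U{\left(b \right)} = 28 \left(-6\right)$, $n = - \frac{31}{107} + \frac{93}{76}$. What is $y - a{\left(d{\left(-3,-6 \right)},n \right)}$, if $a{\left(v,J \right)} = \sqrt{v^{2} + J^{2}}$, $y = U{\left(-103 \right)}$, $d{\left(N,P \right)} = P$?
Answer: $-168 - \frac{\sqrt{2438343289}}{8132} \approx -174.07$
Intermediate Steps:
$n = \frac{7595}{8132}$ ($n = \left(-31\right) \frac{1}{107} + 93 \cdot \frac{1}{76} = - \frac{31}{107} + \frac{93}{76} = \frac{7595}{8132} \approx 0.93396$)
$U{\left(b \right)} = -168$
$y = -168$
$a{\left(v,J \right)} = \sqrt{J^{2} + v^{2}}$
$y - a{\left(d{\left(-3,-6 \right)},n \right)} = -168 - \sqrt{\left(\frac{7595}{8132}\right)^{2} + \left(-6\right)^{2}} = -168 - \sqrt{\frac{57684025}{66129424} + 36} = -168 - \sqrt{\frac{2438343289}{66129424}} = -168 - \frac{\sqrt{2438343289}}{8132}$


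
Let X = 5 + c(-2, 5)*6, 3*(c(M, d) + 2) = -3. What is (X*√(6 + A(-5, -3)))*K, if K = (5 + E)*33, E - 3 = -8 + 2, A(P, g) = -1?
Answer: -858*√5 ≈ -1918.5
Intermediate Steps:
c(M, d) = -3 (c(M, d) = -2 + (⅓)*(-3) = -2 - 1 = -3)
E = -3 (E = 3 + (-8 + 2) = 3 - 6 = -3)
X = -13 (X = 5 - 3*6 = 5 - 18 = -13)
K = 66 (K = (5 - 3)*33 = 2*33 = 66)
(X*√(6 + A(-5, -3)))*K = -13*√(6 - 1)*66 = -13*√5*66 = -858*√5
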